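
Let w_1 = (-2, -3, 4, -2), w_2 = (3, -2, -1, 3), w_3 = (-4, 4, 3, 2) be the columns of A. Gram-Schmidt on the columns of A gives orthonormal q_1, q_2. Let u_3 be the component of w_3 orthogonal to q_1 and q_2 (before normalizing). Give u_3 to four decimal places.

u_3 = (-1.8649, 2.0637, 2.6829, 4.1351)

w_1 = (-2, -3, 4, -2); ‖w_1‖ = 5.7446, so q_1 = (-0.3482, -0.5222, 0.6963, -0.3482).
q_1·w_2 = (-0.3482)·3 + (-0.5222)·(-2) + 0.6963·(-1) + (-0.3482)·3 = -1.7408.
u_2 = w_2 + 1.7408·q_1 = (2.3939, -2.9091, 0.2121, 2.3939).
‖u_2‖ = 4.4687, so q_2 = (0.5357, -0.6510, 0.0475, 0.5357).
q_1·w_3 = (-0.3482)·(-4) + (-0.5222)·4 + 0.6963·3 + (-0.3482)·2 = 0.6963; q_2·w_3 = 0.5357·(-4) + (-0.6510)·4 + 0.0475·3 + 0.5357·2 = -3.5330.
u_3 = w_3 − 0.6963·q_1 + 3.5330·q_2 = (-1.8649, 2.0637, 2.6829, 4.1351).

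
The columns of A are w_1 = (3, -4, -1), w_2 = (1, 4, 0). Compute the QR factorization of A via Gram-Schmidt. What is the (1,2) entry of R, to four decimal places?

w_1 = (3, -4, -1); ‖w_1‖ = 5.0990, so e_1 = (0.5883, -0.7845, -0.1961).
r_{12} = e_1·w_2 = -2.5495.

r_{12} = -2.5495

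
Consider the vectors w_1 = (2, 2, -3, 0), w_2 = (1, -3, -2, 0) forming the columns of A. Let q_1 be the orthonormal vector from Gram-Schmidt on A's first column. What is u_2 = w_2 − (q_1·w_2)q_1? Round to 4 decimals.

w_1 = (2, 2, -3, 0); ‖w_1‖ = 4.1231, so q_1 = (0.4851, 0.4851, -0.7276, 0.0000).
q_1·w_2 = 0.4851·1 + 0.4851·(-3) + (-0.7276)·(-2) + 0.0000·0 = 0.4851.
u_2 = w_2 − 0.4851·q_1 = (0.7647, -3.2353, -1.6471, 0.0000).

u_2 = (0.7647, -3.2353, -1.6471, 0.0000)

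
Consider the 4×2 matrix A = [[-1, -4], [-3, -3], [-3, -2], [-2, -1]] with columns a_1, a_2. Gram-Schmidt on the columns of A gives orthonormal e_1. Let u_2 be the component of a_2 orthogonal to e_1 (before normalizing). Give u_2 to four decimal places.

u_2 = (-3.0870, -0.2609, 0.7391, 0.8261)

a_1 = (-1, -3, -3, -2); ‖a_1‖ = 4.7958, so e_1 = (-0.2085, -0.6255, -0.6255, -0.4170).
e_1·a_2 = (-0.2085)·(-4) + (-0.6255)·(-3) + (-0.6255)·(-2) + (-0.4170)·(-1) = 4.3788.
u_2 = a_2 − 4.3788·e_1 = (-3.0870, -0.2609, 0.7391, 0.8261).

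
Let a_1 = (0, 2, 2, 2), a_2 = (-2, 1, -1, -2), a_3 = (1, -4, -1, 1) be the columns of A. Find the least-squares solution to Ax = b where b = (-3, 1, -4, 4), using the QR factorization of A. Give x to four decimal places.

x = (2.6200, 2.9067, 2.2267)

a_1 = (0, 2, 2, 2); ‖a_1‖ = 3.4641, so e_1 = (0.0000, 0.5774, 0.5774, 0.5774).
e_1·a_2 = 0.0000·(-2) + 0.5774·1 + 0.5774·(-1) + 0.5774·(-2) = -1.1547.
u_2 = a_2 + 1.1547·e_1 = (-2.0000, 1.6667, -0.3333, -1.3333).
‖u_2‖ = 2.9439, so e_2 = (-0.6794, 0.5661, -0.1132, -0.4529).
e_1·a_3 = 0.0000·1 + 0.5774·(-4) + 0.5774·(-1) + 0.5774·1 = -2.3094; e_2·a_3 = (-0.6794)·1 + 0.5661·(-4) + (-0.1132)·(-1) + (-0.4529)·1 = -3.2836.
u_3 = a_3 + 2.3094·e_1 + 3.2836·e_2 = (-1.2308, -0.8077, -0.0385, 0.8462).
‖u_3‖ = 1.6984, so e_3 = (-0.7247, -0.4756, -0.0226, 0.4982).
Qᵀb = (0.5774, 1.2455, 3.7818).
Back-substitute: x_3 = 3.7818/1.6984 = 2.2267.
x_2 = (1.2455 + 3.2836·2.2267)/2.9439 = 2.9067.
x_1 = (0.5774 + 1.1547·2.9067 + 2.3094·2.2267)/3.4641 = 2.6200.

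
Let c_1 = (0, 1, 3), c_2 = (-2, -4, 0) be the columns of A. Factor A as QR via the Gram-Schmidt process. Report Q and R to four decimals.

Q = [[0.0000, -0.4663], [0.3162, -0.8393], [0.9487, 0.2798]], R = [[3.1623, -1.2649], [0.0000, 4.2895]]

c_1 = (0, 1, 3); ‖c_1‖ = 3.1623, so q_1 = (0.0000, 0.3162, 0.9487).
q_1·c_2 = 0.0000·(-2) + 0.3162·(-4) + 0.9487·0 = -1.2649.
u_2 = c_2 + 1.2649·q_1 = (-2.0000, -3.6000, 1.2000).
‖u_2‖ = 4.2895, so q_2 = (-0.4663, -0.8393, 0.2798).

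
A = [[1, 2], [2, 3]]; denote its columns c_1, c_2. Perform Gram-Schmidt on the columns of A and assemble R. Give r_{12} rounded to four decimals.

c_1 = (1, 2); ‖c_1‖ = 2.2361, so e_1 = (0.4472, 0.8944).
r_{12} = e_1·c_2 = 3.5777.

r_{12} = 3.5777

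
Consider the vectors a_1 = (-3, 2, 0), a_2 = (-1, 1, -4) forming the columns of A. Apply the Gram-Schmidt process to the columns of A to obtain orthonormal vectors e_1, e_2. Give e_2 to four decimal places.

e_2 = (0.0384, 0.0576, -0.9976)

a_1 = (-3, 2, 0); ‖a_1‖ = 3.6056, so e_1 = (-0.8321, 0.5547, 0.0000).
e_1·a_2 = (-0.8321)·(-1) + 0.5547·1 + 0.0000·(-4) = 1.3868.
u_2 = a_2 − 1.3868·e_1 = (0.1538, 0.2308, -4.0000).
‖u_2‖ = 4.0096, so e_2 = (0.0384, 0.0576, -0.9976).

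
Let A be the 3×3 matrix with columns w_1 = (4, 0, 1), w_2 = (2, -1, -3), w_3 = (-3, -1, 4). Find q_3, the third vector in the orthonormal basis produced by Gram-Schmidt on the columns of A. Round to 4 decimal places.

q_3 = (-0.0685, -0.9593, 0.2741)

w_1 = (4, 0, 1); ‖w_1‖ = 4.1231, so q_1 = (0.9701, 0.0000, 0.2425).
q_1·w_2 = 0.9701·2 + 0.0000·(-1) + 0.2425·(-3) = 1.2127.
u_2 = w_2 − 1.2127·q_1 = (0.8235, -1.0000, -3.2941).
‖u_2‖ = 3.5397, so q_2 = (0.2327, -0.2825, -0.9306).
q_1·w_3 = 0.9701·(-3) + 0.0000·(-1) + 0.2425·4 = -1.9403; q_2·w_3 = 0.2327·(-3) + (-0.2825)·(-1) + (-0.9306)·4 = -4.1379.
u_3 = w_3 + 1.9403·q_1 + 4.1379·q_2 = (-0.1549, -2.1690, 0.6197).
‖u_3‖ = 2.2611, so q_3 = (-0.0685, -0.9593, 0.2741).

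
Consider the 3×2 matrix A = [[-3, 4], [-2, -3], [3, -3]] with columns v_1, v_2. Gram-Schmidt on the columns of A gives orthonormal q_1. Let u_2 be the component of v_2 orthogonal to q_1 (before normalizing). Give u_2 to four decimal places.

u_2 = (1.9545, -4.3636, -0.9545)

v_1 = (-3, -2, 3); ‖v_1‖ = 4.6904, so q_1 = (-0.6396, -0.4264, 0.6396).
q_1·v_2 = (-0.6396)·4 + (-0.4264)·(-3) + 0.6396·(-3) = -3.1980.
u_2 = v_2 + 3.1980·q_1 = (1.9545, -4.3636, -0.9545).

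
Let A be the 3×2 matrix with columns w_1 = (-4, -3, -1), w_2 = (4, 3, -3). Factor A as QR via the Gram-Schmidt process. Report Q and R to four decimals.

Q = [[-0.7845, 0.1569], [-0.5883, 0.1177], [-0.1961, -0.9806]], R = [[5.0990, -4.3146], [0.0000, 3.9223]]

w_1 = (-4, -3, -1); ‖w_1‖ = 5.0990, so q_1 = (-0.7845, -0.5883, -0.1961).
q_1·w_2 = (-0.7845)·4 + (-0.5883)·3 + (-0.1961)·(-3) = -4.3146.
u_2 = w_2 + 4.3146·q_1 = (0.6154, 0.4615, -3.8462).
‖u_2‖ = 3.9223, so q_2 = (0.1569, 0.1177, -0.9806).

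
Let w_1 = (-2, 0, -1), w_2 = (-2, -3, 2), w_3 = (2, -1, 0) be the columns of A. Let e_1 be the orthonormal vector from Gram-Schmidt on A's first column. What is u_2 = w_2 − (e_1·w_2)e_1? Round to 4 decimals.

u_2 = (-1.2000, -3.0000, 2.4000)

w_1 = (-2, 0, -1); ‖w_1‖ = 2.2361, so e_1 = (-0.8944, 0.0000, -0.4472).
e_1·w_2 = (-0.8944)·(-2) + 0.0000·(-3) + (-0.4472)·2 = 0.8944.
u_2 = w_2 − 0.8944·e_1 = (-1.2000, -3.0000, 2.4000).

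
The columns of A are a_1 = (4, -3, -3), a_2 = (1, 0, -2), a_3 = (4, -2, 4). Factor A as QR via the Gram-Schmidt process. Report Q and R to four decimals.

Q = [[0.6860, -0.1230, 0.7171], [-0.5145, 0.6149, 0.5976], [-0.5145, -0.7789, 0.3586]], R = [[5.8310, 1.7150, 1.7150], [0.0000, 1.4349, -4.8375], [0.0000, 0.0000, 3.1076]]

a_1 = (4, -3, -3); ‖a_1‖ = 5.8310, so e_1 = (0.6860, -0.5145, -0.5145).
e_1·a_2 = 0.6860·1 + (-0.5145)·0 + (-0.5145)·(-2) = 1.7150.
u_2 = a_2 − 1.7150·e_1 = (-0.1765, 0.8824, -1.1176).
‖u_2‖ = 1.4349, so e_2 = (-0.1230, 0.6149, -0.7789).
e_1·a_3 = 0.6860·4 + (-0.5145)·(-2) + (-0.5145)·4 = 1.7150; e_2·a_3 = (-0.1230)·4 + 0.6149·(-2) + (-0.7789)·4 = -4.8375.
u_3 = a_3 − 1.7150·e_1 + 4.8375·e_2 = (2.2286, 1.8571, 1.1143).
‖u_3‖ = 3.1076, so e_3 = (0.7171, 0.5976, 0.3586).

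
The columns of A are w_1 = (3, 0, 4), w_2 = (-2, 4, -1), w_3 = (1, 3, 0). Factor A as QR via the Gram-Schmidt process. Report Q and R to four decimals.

w_1 = (3, 0, 4); ‖w_1‖ = 5.0000, so q_1 = (0.6000, 0.0000, 0.8000).
q_1·w_2 = 0.6000·(-2) + 0.0000·4 + 0.8000·(-1) = -2.0000.
u_2 = w_2 + 2.0000·q_1 = (-0.8000, 4.0000, 0.6000).
‖u_2‖ = 4.1231, so q_2 = (-0.1940, 0.9701, 0.1455).
q_1·w_3 = 0.6000·1 + 0.0000·3 + 0.8000·0 = 0.6000; q_2·w_3 = (-0.1940)·1 + 0.9701·3 + 0.1455·0 = 2.7164.
u_3 = w_3 − 0.6000·q_1 − 2.7164·q_2 = (1.1671, 0.3647, -0.8753).
‖u_3‖ = 1.5037, so q_3 = (0.7761, 0.2425, -0.5821).

Q = [[0.6000, -0.1940, 0.7761], [0.0000, 0.9701, 0.2425], [0.8000, 0.1455, -0.5821]], R = [[5.0000, -2.0000, 0.6000], [0.0000, 4.1231, 2.7164], [0.0000, 0.0000, 1.5037]]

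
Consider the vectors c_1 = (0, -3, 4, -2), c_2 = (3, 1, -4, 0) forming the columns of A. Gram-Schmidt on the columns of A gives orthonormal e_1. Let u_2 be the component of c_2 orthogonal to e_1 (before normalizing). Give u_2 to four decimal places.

c_1 = (0, -3, 4, -2); ‖c_1‖ = 5.3852, so e_1 = (0.0000, -0.5571, 0.7428, -0.3714).
e_1·c_2 = 0.0000·3 + (-0.5571)·1 + 0.7428·(-4) + (-0.3714)·0 = -3.5282.
u_2 = c_2 + 3.5282·e_1 = (3.0000, -0.9655, -1.3793, -1.3103).

u_2 = (3.0000, -0.9655, -1.3793, -1.3103)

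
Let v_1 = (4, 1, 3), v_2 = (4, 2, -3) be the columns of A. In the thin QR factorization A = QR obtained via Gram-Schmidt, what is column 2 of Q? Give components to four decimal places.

v_1 = (4, 1, 3); ‖v_1‖ = 5.0990, so q_1 = (0.7845, 0.1961, 0.5883).
q_1·v_2 = 0.7845·4 + 0.1961·2 + 0.5883·(-3) = 1.7650.
u_2 = v_2 − 1.7650·q_1 = (2.6154, 1.6538, -4.0385).
‖u_2‖ = 5.0877, so q_2 = (0.5141, 0.3251, -0.7938).

q_2 = (0.5141, 0.3251, -0.7938)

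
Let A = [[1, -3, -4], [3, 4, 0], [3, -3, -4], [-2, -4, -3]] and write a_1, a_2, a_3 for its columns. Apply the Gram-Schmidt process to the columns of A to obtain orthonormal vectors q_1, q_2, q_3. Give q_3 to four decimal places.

q_3 = (-0.4013, -0.6116, 0.3589, -0.5798)

a_1 = (1, 3, 3, -2); ‖a_1‖ = 4.7958, so q_1 = (0.2085, 0.6255, 0.6255, -0.4170).
q_1·a_2 = 0.2085·(-3) + 0.6255·4 + 0.6255·(-3) + (-0.4170)·(-4) = 1.6681.
u_2 = a_2 − 1.6681·q_1 = (-3.3478, 2.9565, -4.0435, -3.3043).
‖u_2‖ = 6.8715, so q_2 = (-0.4872, 0.4303, -0.5884, -0.4809).
q_1·a_3 = 0.2085·(-4) + 0.6255·0 + 0.6255·(-4) + (-0.4170)·(-3) = -2.0851; q_2·a_3 = (-0.4872)·(-4) + 0.4303·0 + (-0.5884)·(-4) + (-0.4809)·(-3) = 5.7452.
u_3 = a_3 + 2.0851·q_1 − 5.7452·q_2 = (-0.7661, -1.1676, 0.6851, -1.1068).
‖u_3‖ = 1.9091, so q_3 = (-0.4013, -0.6116, 0.3589, -0.5798).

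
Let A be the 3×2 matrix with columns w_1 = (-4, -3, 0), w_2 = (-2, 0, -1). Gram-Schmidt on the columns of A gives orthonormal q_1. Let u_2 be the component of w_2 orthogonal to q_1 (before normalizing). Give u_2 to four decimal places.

u_2 = (-0.7200, 0.9600, -1.0000)

q_1 = w_1/‖w_1‖ = (-4, -3, 0)/5.0000 = (-0.8000, -0.6000, 0.0000).
r_{12} = q_1·w_2 = 1.6000.
u_2 = w_2 − 1.6000·q_1 = (-0.7200, 0.9600, -1.0000).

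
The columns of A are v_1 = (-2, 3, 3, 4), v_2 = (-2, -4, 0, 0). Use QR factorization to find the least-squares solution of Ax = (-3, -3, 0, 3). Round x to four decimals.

v_1 = (-2, 3, 3, 4); ‖v_1‖ = 6.1644, so e_1 = (-0.3244, 0.4867, 0.4867, 0.6489).
e_1·v_2 = (-0.3244)·(-2) + 0.4867·(-4) + 0.4867·0 + 0.6489·0 = -1.2978.
u_2 = v_2 + 1.2978·e_1 = (-2.4211, -3.3684, 0.6316, 0.8421).
‖u_2‖ = 4.2797, so e_2 = (-0.5657, -0.7871, 0.1476, 0.1968).
Qᵀb = (1.4600, 4.6486).
Back-substitute: x_2 = 4.6486/4.2797 = 1.0862.
x_1 = (1.4600 + 1.2978·1.0862)/6.1644 = 0.4655.

x = (0.4655, 1.0862)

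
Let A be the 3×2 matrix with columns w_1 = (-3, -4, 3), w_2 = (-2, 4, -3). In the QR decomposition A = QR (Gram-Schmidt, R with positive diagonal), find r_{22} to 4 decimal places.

w_1 = (-3, -4, 3); ‖w_1‖ = 5.8310, so q_1 = (-0.5145, -0.6860, 0.5145).
q_1·w_2 = (-0.5145)·(-2) + (-0.6860)·4 + 0.5145·(-3) = -3.2585.
u_2 = w_2 + 3.2585·q_1 = (-3.6765, 1.7647, -1.3235).
r_{22} = ‖u_2‖ = 4.2875.

r_{22} = 4.2875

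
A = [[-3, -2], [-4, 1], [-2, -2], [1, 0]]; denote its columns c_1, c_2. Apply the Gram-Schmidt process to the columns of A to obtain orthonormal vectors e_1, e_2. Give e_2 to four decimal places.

e_2 = (-0.5013, 0.6445, -0.5729, -0.0716)

c_1 = (-3, -4, -2, 1); ‖c_1‖ = 5.4772, so e_1 = (-0.5477, -0.7303, -0.3651, 0.1826).
e_1·c_2 = (-0.5477)·(-2) + (-0.7303)·1 + (-0.3651)·(-2) + 0.1826·0 = 1.0954.
u_2 = c_2 − 1.0954·e_1 = (-1.4000, 1.8000, -1.6000, -0.2000).
‖u_2‖ = 2.7928, so e_2 = (-0.5013, 0.6445, -0.5729, -0.0716).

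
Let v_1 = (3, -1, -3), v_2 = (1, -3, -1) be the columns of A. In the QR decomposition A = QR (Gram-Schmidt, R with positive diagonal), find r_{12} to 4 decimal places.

v_1 = (3, -1, -3); ‖v_1‖ = 4.3589, so e_1 = (0.6882, -0.2294, -0.6882).
r_{12} = e_1·v_2 = 2.0647.

r_{12} = 2.0647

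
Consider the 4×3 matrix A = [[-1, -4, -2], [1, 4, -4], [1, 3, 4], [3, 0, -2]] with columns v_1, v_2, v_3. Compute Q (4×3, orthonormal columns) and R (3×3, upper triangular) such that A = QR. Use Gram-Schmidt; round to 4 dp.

Q = [[-0.2887, -0.5545, -0.2587], [0.2887, 0.5545, -0.7308], [0.2887, 0.3747, 0.6295], [0.8660, -0.4946, -0.0525]], R = [[3.4641, 3.1754, -1.1547], [0.0000, 5.5603, 1.3788], [0.0000, 0.0000, 6.0635]]

v_1 = (-1, 1, 1, 3); ‖v_1‖ = 3.4641, so e_1 = (-0.2887, 0.2887, 0.2887, 0.8660).
e_1·v_2 = (-0.2887)·(-4) + 0.2887·4 + 0.2887·3 + 0.8660·0 = 3.1754.
u_2 = v_2 − 3.1754·e_1 = (-3.0833, 3.0833, 2.0833, -2.7500).
‖u_2‖ = 5.5603, so e_2 = (-0.5545, 0.5545, 0.3747, -0.4946).
e_1·v_3 = (-0.2887)·(-2) + 0.2887·(-4) + 0.2887·4 + 0.8660·(-2) = -1.1547; e_2·v_3 = (-0.5545)·(-2) + 0.5545·(-4) + 0.3747·4 + (-0.4946)·(-2) = 1.3788.
u_3 = v_3 + 1.1547·e_1 − 1.3788·e_2 = (-1.5687, -4.4313, 3.8167, -0.3181).
‖u_3‖ = 6.0635, so e_3 = (-0.2587, -0.7308, 0.6295, -0.0525).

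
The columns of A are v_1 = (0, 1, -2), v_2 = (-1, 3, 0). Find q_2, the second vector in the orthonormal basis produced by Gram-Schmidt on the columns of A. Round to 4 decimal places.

q_2 = (-0.3492, 0.8381, 0.4191)

v_1 = (0, 1, -2); ‖v_1‖ = 2.2361, so q_1 = (0.0000, 0.4472, -0.8944).
q_1·v_2 = 0.0000·(-1) + 0.4472·3 + (-0.8944)·0 = 1.3416.
u_2 = v_2 − 1.3416·q_1 = (-1.0000, 2.4000, 1.2000).
‖u_2‖ = 2.8636, so q_2 = (-0.3492, 0.8381, 0.4191).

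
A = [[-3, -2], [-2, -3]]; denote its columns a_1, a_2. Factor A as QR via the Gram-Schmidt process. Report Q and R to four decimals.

a_1 = (-3, -2); ‖a_1‖ = 3.6056, so e_1 = (-0.8321, -0.5547).
e_1·a_2 = (-0.8321)·(-2) + (-0.5547)·(-3) = 3.3282.
u_2 = a_2 − 3.3282·e_1 = (0.7692, -1.1538).
‖u_2‖ = 1.3868, so e_2 = (0.5547, -0.8321).

Q = [[-0.8321, 0.5547], [-0.5547, -0.8321]], R = [[3.6056, 3.3282], [0.0000, 1.3868]]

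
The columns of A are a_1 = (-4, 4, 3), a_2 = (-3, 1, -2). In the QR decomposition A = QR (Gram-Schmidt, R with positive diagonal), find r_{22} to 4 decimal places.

r_{22} = 3.4001

e_1 = a_1/‖a_1‖ = (-4, 4, 3)/6.4031 = (-0.6247, 0.6247, 0.4685).
r_{12} = e_1·a_2 = 1.5617.
u_2 = a_2 − 1.5617·e_1 = (-2.0244, 0.0244, -2.7317).
r_{22} = ‖u_2‖ = 3.4001.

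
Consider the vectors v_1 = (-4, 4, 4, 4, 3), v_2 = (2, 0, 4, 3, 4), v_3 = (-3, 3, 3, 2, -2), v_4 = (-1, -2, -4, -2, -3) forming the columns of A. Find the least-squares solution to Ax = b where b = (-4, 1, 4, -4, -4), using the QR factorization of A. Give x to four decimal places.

x = (-0.5910, -1.0193, 1.1135, -1.1202)

v_1 = (-4, 4, 4, 4, 3); ‖v_1‖ = 8.5440, so e_1 = (-0.4682, 0.4682, 0.4682, 0.4682, 0.3511).
e_1·v_2 = (-0.4682)·2 + 0.4682·0 + 0.4682·4 + 0.4682·3 + 0.3511·4 = 3.7453.
u_2 = v_2 − 3.7453·e_1 = (3.7534, -1.7534, 2.2466, 1.2466, 2.6849).
‖u_2‖ = 5.5653, so e_2 = (0.6744, -0.3151, 0.4037, 0.2240, 0.4824).
e_1·v_3 = (-0.4682)·(-3) + 0.4682·3 + 0.4682·3 + 0.4682·2 + 0.3511·(-2) = 4.4476; e_2·v_3 = 0.6744·(-3) + (-0.3151)·3 + 0.4037·3 + 0.2240·2 + 0.4824·(-2) = -2.2744.
u_3 = v_3 − 4.4476·e_1 + 2.2744·e_2 = (0.6161, 0.2012, 1.8359, 0.4272, -2.4644).
‖u_3‖ = 3.1696, so e_3 = (0.1944, 0.0635, 0.5792, 0.1348, -0.7775).
e_1·v_4 = (-0.4682)·(-1) + 0.4682·(-2) + 0.4682·(-4) + 0.4682·(-2) + 0.3511·(-3) = -4.3305; e_2·v_4 = 0.6744·(-1) + (-0.3151)·(-2) + 0.4037·(-4) + 0.2240·(-2) + 0.4824·(-3) = -3.5543; e_3·v_4 = 0.1944·(-1) + 0.0635·(-2) + 0.5792·(-4) + 0.1348·(-2) + (-0.7775)·(-3) = -0.5753.
u_4 = v_4 + 4.3305·e_1 + 3.5543·e_2 + 0.5753·e_3 = (-0.5184, -1.0559, -0.2046, 0.9011, -0.2120).
‖u_4‖ = 1.5108, so e_4 = (-0.3431, -0.6989, -0.1354, 0.5964, -0.1403).
Qᵀb = (0.9363, -4.2238, 4.1737, -1.6923).
Back-substitute: x_4 = -1.6923/1.5108 = -1.1202.
x_3 = (4.1737 + 0.5753·(-1.1202))/3.1696 = 1.1135.
x_2 = (-4.2238 + 2.2744·1.1135 + 3.5543·(-1.1202))/5.5653 = -1.0193.
x_1 = (0.9363 − 3.7453·(-1.0193) − 4.4476·1.1135 + 4.3305·(-1.1202))/8.5440 = -0.5910.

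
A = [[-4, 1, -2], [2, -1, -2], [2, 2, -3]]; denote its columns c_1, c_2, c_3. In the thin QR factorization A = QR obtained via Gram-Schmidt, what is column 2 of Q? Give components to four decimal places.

e_1 = c_1/‖c_1‖ = (-4, 2, 2)/4.8990 = (-0.8165, 0.4082, 0.4082).
r_{12} = e_1·c_2 = -0.4082.
u_2 = c_2 + 0.4082·e_1 = (0.6667, -0.8333, 2.1667).
‖u_2‖ = 2.4152, so e_2 = (0.2760, -0.3450, 0.8971).

e_2 = (0.2760, -0.3450, 0.8971)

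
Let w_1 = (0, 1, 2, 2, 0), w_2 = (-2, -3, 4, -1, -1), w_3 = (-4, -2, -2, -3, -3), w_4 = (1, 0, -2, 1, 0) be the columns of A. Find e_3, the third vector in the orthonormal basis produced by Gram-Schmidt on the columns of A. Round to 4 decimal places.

e_3 = (-0.7019, 0.2659, -0.2659, 0.1329, -0.5902)

w_1 = (0, 1, 2, 2, 0); ‖w_1‖ = 3.0000, so e_1 = (0.0000, 0.3333, 0.6667, 0.6667, 0.0000).
e_1·w_2 = 0.0000·(-2) + 0.3333·(-3) + 0.6667·4 + 0.6667·(-1) + 0.0000·(-1) = 1.0000.
u_2 = w_2 − 1.0000·e_1 = (-2.0000, -3.3333, 3.3333, -1.6667, -1.0000).
‖u_2‖ = 5.4772, so e_2 = (-0.3651, -0.6086, 0.6086, -0.3043, -0.1826).
e_1·w_3 = 0.0000·(-4) + 0.3333·(-2) + 0.6667·(-2) + 0.6667·(-3) + 0.0000·(-3) = -4.0000; e_2·w_3 = (-0.3651)·(-4) + (-0.6086)·(-2) + 0.6086·(-2) + (-0.3043)·(-3) + (-0.1826)·(-3) = 2.9212.
u_3 = w_3 + 4.0000·e_1 − 2.9212·e_2 = (-2.9333, 1.1111, -1.1111, 0.5556, -2.4667).
‖u_3‖ = 4.1793, so e_3 = (-0.7019, 0.2659, -0.2659, 0.1329, -0.5902).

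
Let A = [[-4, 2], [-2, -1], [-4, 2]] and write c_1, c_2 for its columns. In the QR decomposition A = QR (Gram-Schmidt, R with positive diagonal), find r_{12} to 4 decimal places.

e_1 = c_1/‖c_1‖ = (-4, -2, -4)/6.0000 = (-0.6667, -0.3333, -0.6667).
r_{12} = e_1·c_2 = -2.3333.

r_{12} = -2.3333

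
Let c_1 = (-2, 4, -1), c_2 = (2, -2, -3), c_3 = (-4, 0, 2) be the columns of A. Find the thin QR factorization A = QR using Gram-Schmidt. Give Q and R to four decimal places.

q_1 = c_1/‖c_1‖ = (-2, 4, -1)/4.5826 = (-0.4364, 0.8729, -0.2182).
r_{12} = q_1·c_2 = -1.9640.
u_2 = c_2 + 1.9640·q_1 = (1.1429, -0.2857, -3.4286).
‖u_2‖ = 3.6253, so q_2 = (0.3152, -0.0788, -0.9457).
r_{13} = q_1·c_3 = 1.3093; r_{23} = q_2·c_3 = -3.1524.
u_3 = c_3 − 1.3093·q_1 + 3.1524·q_2 = (-2.4348, -1.3913, -0.6957).
‖u_3‖ = 2.8893, so q_3 = (-0.8427, -0.4815, -0.2408).

Q = [[-0.4364, 0.3152, -0.8427], [0.8729, -0.0788, -0.4815], [-0.2182, -0.9457, -0.2408]], R = [[4.5826, -1.9640, 1.3093], [0.0000, 3.6253, -3.1524], [0.0000, 0.0000, 2.8893]]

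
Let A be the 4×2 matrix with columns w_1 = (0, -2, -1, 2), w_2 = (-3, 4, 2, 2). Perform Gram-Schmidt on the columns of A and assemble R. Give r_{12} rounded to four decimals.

q_1 = w_1/‖w_1‖ = (0, -2, -1, 2)/3.0000 = (0.0000, -0.6667, -0.3333, 0.6667).
r_{12} = q_1·w_2 = -2.0000.

r_{12} = -2.0000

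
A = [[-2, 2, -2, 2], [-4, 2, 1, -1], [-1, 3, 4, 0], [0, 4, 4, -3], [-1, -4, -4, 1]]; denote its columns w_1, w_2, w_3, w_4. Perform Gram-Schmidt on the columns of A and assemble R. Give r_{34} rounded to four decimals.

r_{34} = -1.9840

w_1 = (-2, -4, -1, 0, -1); ‖w_1‖ = 4.6904, so q_1 = (-0.4264, -0.8528, -0.2132, 0.0000, -0.2132).
q_1·w_2 = (-0.4264)·2 + (-0.8528)·2 + (-0.2132)·3 + 0.0000·4 + (-0.2132)·(-4) = -2.3452.
u_2 = w_2 + 2.3452·q_1 = (1.0000, 0.0000, 2.5000, 4.0000, -4.5000).
‖u_2‖ = 6.5955, so q_2 = (0.1516, 0.0000, 0.3790, 0.6065, -0.6823).
q_1·w_3 = (-0.4264)·(-2) + (-0.8528)·1 + (-0.2132)·4 + 0.0000·4 + (-0.2132)·(-4) = 0.0000; q_2·w_3 = 0.1516·(-2) + 0.0000·1 + 0.3790·4 + 0.6065·4 + (-0.6823)·(-4) = 6.3680.
u_3 = w_3 + 0.0000·q_1 − 6.3680·q_2 = (-2.9655, 1.0000, 1.5862, 0.1379, 0.3448).
‖u_3‖ = 3.5282, so q_3 = (-0.8405, 0.2834, 0.4496, 0.0391, 0.0977).
r_{34} = q_3·w_4 = -1.9840.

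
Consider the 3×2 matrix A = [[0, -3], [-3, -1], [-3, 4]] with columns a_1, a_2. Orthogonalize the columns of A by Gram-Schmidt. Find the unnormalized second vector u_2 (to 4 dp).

e_1 = a_1/‖a_1‖ = (0, -3, -3)/4.2426 = (0.0000, -0.7071, -0.7071).
r_{12} = e_1·a_2 = -2.1213.
u_2 = a_2 + 2.1213·e_1 = (-3.0000, -2.5000, 2.5000).

u_2 = (-3.0000, -2.5000, 2.5000)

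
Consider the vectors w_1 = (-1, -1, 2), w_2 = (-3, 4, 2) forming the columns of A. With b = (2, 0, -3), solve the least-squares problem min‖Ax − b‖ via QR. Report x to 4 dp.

w_1 = (-1, -1, 2); ‖w_1‖ = 2.4495, so q_1 = (-0.4082, -0.4082, 0.8165).
q_1·w_2 = (-0.4082)·(-3) + (-0.4082)·4 + 0.8165·2 = 1.2247.
u_2 = w_2 − 1.2247·q_1 = (-2.5000, 4.5000, 1.0000).
‖u_2‖ = 5.2440, so q_2 = (-0.4767, 0.8581, 0.1907).
Qᵀb = (-3.2660, -1.5255).
Back-substitute: x_2 = -1.5255/5.2440 = -0.2909.
x_1 = (-3.2660 − 1.2247·(-0.2909))/2.4495 = -1.1879.

x = (-1.1879, -0.2909)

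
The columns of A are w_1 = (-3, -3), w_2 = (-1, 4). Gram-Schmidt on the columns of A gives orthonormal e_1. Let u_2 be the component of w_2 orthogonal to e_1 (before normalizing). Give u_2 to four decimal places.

w_1 = (-3, -3); ‖w_1‖ = 4.2426, so e_1 = (-0.7071, -0.7071).
e_1·w_2 = (-0.7071)·(-1) + (-0.7071)·4 = -2.1213.
u_2 = w_2 + 2.1213·e_1 = (-2.5000, 2.5000).

u_2 = (-2.5000, 2.5000)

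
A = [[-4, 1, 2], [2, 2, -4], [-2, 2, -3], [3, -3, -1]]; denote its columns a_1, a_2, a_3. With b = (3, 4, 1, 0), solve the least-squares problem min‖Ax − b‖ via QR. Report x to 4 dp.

x = (-0.1818, 0.3939, -0.3939)

a_1 = (-4, 2, -2, 3); ‖a_1‖ = 5.7446, so e_1 = (-0.6963, 0.3482, -0.3482, 0.5222).
e_1·a_2 = (-0.6963)·1 + 0.3482·2 + (-0.3482)·2 + 0.5222·(-3) = -2.2630.
u_2 = a_2 + 2.2630·e_1 = (-0.5758, 2.7879, 1.2121, -1.8182).
‖u_2‖ = 3.5887, so e_2 = (-0.1604, 0.7768, 0.3378, -0.5066).
e_1·a_3 = (-0.6963)·2 + 0.3482·(-4) + (-0.3482)·(-3) + 0.5222·(-1) = -2.2630; e_2·a_3 = (-0.1604)·2 + 0.7768·(-4) + 0.3378·(-3) + (-0.5066)·(-1) = -3.9349.
u_3 = a_3 + 2.2630·e_1 + 3.9349·e_2 = (-0.2071, -0.1553, -2.4588, -1.8118).
‖u_3‖ = 3.0652, so e_3 = (-0.0676, -0.0507, -0.8022, -0.5911).
Qᵀb = (-1.0445, 2.9638, -1.2075).
Back-substitute: x_3 = -1.2075/3.0652 = -0.3939.
x_2 = (2.9638 + 3.9349·(-0.3939))/3.5887 = 0.3939.
x_1 = (-1.0445 + 2.2630·0.3939 + 2.2630·(-0.3939))/5.7446 = -0.1818.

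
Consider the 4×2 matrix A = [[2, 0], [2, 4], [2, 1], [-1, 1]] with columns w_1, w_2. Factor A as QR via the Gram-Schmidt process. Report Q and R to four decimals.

q_1 = w_1/‖w_1‖ = (2, 2, 2, -1)/3.6056 = (0.5547, 0.5547, 0.5547, -0.2774).
r_{12} = q_1·w_2 = 2.4962.
u_2 = w_2 − 2.4962·q_1 = (-1.3846, 2.6154, -0.3846, 1.6923).
‖u_2‖ = 3.4306, so q_2 = (-0.4036, 0.7624, -0.1121, 0.4933).

Q = [[0.5547, -0.4036], [0.5547, 0.7624], [0.5547, -0.1121], [-0.2774, 0.4933]], R = [[3.6056, 2.4962], [0.0000, 3.4306]]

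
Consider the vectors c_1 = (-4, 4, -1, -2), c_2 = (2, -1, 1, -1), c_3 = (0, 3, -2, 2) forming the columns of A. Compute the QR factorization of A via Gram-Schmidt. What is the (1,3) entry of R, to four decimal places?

q_1 = c_1/‖c_1‖ = (-4, 4, -1, -2)/6.0828 = (-0.6576, 0.6576, -0.1644, -0.3288).
r_{13} = q_1·c_3 = 1.6440.

r_{13} = 1.6440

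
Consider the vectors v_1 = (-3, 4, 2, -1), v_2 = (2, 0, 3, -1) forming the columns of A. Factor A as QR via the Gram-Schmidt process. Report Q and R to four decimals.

v_1 = (-3, 4, 2, -1); ‖v_1‖ = 5.4772, so e_1 = (-0.5477, 0.7303, 0.3651, -0.1826).
e_1·v_2 = (-0.5477)·2 + 0.7303·0 + 0.3651·3 + (-0.1826)·(-1) = 0.1826.
u_2 = v_2 − 0.1826·e_1 = (2.1000, -0.1333, 2.9333, -0.9667).
‖u_2‖ = 3.7372, so e_2 = (0.5619, -0.0357, 0.7849, -0.2587).

Q = [[-0.5477, 0.5619], [0.7303, -0.0357], [0.3651, 0.7849], [-0.1826, -0.2587]], R = [[5.4772, 0.1826], [0.0000, 3.7372]]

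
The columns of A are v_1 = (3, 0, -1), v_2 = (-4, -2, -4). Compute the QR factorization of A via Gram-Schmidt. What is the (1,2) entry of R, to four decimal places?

e_1 = v_1/‖v_1‖ = (3, 0, -1)/3.1623 = (0.9487, 0.0000, -0.3162).
r_{12} = e_1·v_2 = -2.5298.

r_{12} = -2.5298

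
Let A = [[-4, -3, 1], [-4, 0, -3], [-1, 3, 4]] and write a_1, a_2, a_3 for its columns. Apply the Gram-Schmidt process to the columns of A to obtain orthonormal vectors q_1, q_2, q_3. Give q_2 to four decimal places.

a_1 = (-4, -4, -1); ‖a_1‖ = 5.7446, so q_1 = (-0.6963, -0.6963, -0.1741).
q_1·a_2 = (-0.6963)·(-3) + (-0.6963)·0 + (-0.1741)·3 = 1.5667.
u_2 = a_2 − 1.5667·q_1 = (-1.9091, 1.0909, 3.2727).
‖u_2‖ = 3.9428, so q_2 = (-0.4842, 0.2767, 0.8301).

q_2 = (-0.4842, 0.2767, 0.8301)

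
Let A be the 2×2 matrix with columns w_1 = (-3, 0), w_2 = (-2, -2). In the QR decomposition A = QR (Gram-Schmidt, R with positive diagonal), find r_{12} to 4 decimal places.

w_1 = (-3, 0); ‖w_1‖ = 3.0000, so e_1 = (-1.0000, 0.0000).
r_{12} = e_1·w_2 = 2.0000.

r_{12} = 2.0000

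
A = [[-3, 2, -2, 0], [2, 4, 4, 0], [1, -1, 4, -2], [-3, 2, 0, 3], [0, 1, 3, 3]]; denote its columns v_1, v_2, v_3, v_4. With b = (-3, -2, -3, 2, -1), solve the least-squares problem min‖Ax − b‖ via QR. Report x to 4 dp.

x = (0.6476, -0.3302, -0.5766, 0.9242)

q_1 = v_1/‖v_1‖ = (-3, 2, 1, -3, 0)/4.7958 = (-0.6255, 0.4170, 0.2085, -0.6255, 0.0000).
r_{12} = q_1·v_2 = -1.0426.
u_2 = v_2 + 1.0426·q_1 = (1.3478, 4.4348, -0.7826, 1.3478, 1.0000).
‖u_2‖ = 4.9913, so q_2 = (0.2700, 0.8885, -0.1568, 0.2700, 0.2003).
r_{13} = q_1·v_3 = 3.7533; r_{23} = q_2·v_3 = 2.9878.
u_3 = v_3 − 3.7533·q_1 − 2.9878·q_2 = (-0.4590, -0.2199, 3.6859, 1.5410, 2.4014).
‖u_3‖ = 4.6889, so q_3 = (-0.0979, -0.0469, 0.7861, 0.3286, 0.5121).
r_{14} = q_1·v_4 = -2.2937; r_{24} = q_2·v_4 = 1.7247; r_{34} = q_3·v_4 = 0.9502.
u_4 = v_4 + 2.2937·q_1 − 1.7247·q_2 − 0.9502·q_3 = (-1.8075, -0.5314, -1.9983, 0.7872, 2.1678).
‖u_4‖ = 3.5863, so q_4 = (-0.5040, -0.1482, -0.5572, 0.2195, 0.6045).
Qᵀb = (-0.8341, -1.7770, -1.8256, 3.3144).
Back-substitute: x_4 = 3.3144/3.5863 = 0.9242.
x_3 = (-1.8256 − 0.9502·0.9242)/4.6889 = -0.5766.
x_2 = (-1.7770 − 2.9878·(-0.5766) − 1.7247·0.9242)/4.9913 = -0.3302.
x_1 = (-0.8341 + 1.0426·(-0.3302) − 3.7533·(-0.5766) + 2.2937·0.9242)/4.7958 = 0.6476.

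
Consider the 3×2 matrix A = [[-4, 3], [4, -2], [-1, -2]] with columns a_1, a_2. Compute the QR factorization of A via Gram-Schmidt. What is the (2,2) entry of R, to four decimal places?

a_1 = (-4, 4, -1); ‖a_1‖ = 5.7446, so q_1 = (-0.6963, 0.6963, -0.1741).
q_1·a_2 = (-0.6963)·3 + 0.6963·(-2) + (-0.1741)·(-2) = -3.1334.
u_2 = a_2 + 3.1334·q_1 = (0.8182, 0.1818, -2.5455).
r_{22} = ‖u_2‖ = 2.6799.

r_{22} = 2.6799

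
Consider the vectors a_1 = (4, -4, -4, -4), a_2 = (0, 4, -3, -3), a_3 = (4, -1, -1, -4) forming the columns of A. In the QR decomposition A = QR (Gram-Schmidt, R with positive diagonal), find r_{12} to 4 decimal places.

r_{12} = 1.0000

a_1 = (4, -4, -4, -4); ‖a_1‖ = 8.0000, so e_1 = (0.5000, -0.5000, -0.5000, -0.5000).
r_{12} = e_1·a_2 = 1.0000.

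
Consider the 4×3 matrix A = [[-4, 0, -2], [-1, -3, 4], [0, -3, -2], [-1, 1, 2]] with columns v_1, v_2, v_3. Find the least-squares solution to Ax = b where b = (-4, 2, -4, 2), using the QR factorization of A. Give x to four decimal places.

x = (0.4843, 0.5911, 1.0498)

v_1 = (-4, -1, 0, -1); ‖v_1‖ = 4.2426, so e_1 = (-0.9428, -0.2357, 0.0000, -0.2357).
e_1·v_2 = (-0.9428)·0 + (-0.2357)·(-3) + 0.0000·(-3) + (-0.2357)·1 = 0.4714.
u_2 = v_2 − 0.4714·e_1 = (0.4444, -2.8889, -3.0000, 1.1111).
‖u_2‖ = 4.3333, so e_2 = (0.1026, -0.6667, -0.6923, 0.2564).
e_1·v_3 = (-0.9428)·(-2) + (-0.2357)·4 + 0.0000·(-2) + (-0.2357)·2 = 0.4714; e_2·v_3 = 0.1026·(-2) + (-0.6667)·4 + (-0.6923)·(-2) + 0.2564·2 = -0.9744.
u_3 = v_3 − 0.4714·e_1 + 0.9744·e_2 = (-1.4556, 3.4615, -2.6746, 2.3609).
‖u_3‖ = 5.1796, so e_3 = (-0.2810, 0.6683, -0.5164, 0.4558).
Qᵀb = (2.8284, 1.5385, 5.4378).
Back-substitute: x_3 = 5.4378/5.1796 = 1.0498.
x_2 = (1.5385 + 0.9744·1.0498)/4.3333 = 0.5911.
x_1 = (2.8284 − 0.4714·0.5911 − 0.4714·1.0498)/4.2426 = 0.4843.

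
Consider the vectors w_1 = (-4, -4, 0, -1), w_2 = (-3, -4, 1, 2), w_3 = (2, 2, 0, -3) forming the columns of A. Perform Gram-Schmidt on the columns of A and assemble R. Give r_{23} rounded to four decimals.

r_{23} = -3.1633

w_1 = (-4, -4, 0, -1); ‖w_1‖ = 5.7446, so e_1 = (-0.6963, -0.6963, 0.0000, -0.1741).
e_1·w_2 = (-0.6963)·(-3) + (-0.6963)·(-4) + 0.0000·1 + (-0.1741)·2 = 4.5260.
u_2 = w_2 − 4.5260·e_1 = (0.1515, -0.8485, 1.0000, 2.7879).
‖u_2‖ = 3.0847, so e_2 = (0.0491, -0.2751, 0.3242, 0.9038).
r_{23} = e_2·w_3 = -3.1633.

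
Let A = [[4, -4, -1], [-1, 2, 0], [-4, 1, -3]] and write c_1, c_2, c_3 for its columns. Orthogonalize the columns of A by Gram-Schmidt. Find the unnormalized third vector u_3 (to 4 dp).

u_3 = (-0.6364, -1.0909, -0.3636)

c_1 = (4, -1, -4); ‖c_1‖ = 5.7446, so q_1 = (0.6963, -0.1741, -0.6963).
q_1·c_2 = 0.6963·(-4) + (-0.1741)·2 + (-0.6963)·1 = -3.8297.
u_2 = c_2 + 3.8297·q_1 = (-1.3333, 1.3333, -1.6667).
‖u_2‖ = 2.5166, so q_2 = (-0.5298, 0.5298, -0.6623).
q_1·c_3 = 0.6963·(-1) + (-0.1741)·0 + (-0.6963)·(-3) = 1.3926; q_2·c_3 = (-0.5298)·(-1) + 0.5298·0 + (-0.6623)·(-3) = 2.5166.
u_3 = c_3 − 1.3926·q_1 − 2.5166·q_2 = (-0.6364, -1.0909, -0.3636).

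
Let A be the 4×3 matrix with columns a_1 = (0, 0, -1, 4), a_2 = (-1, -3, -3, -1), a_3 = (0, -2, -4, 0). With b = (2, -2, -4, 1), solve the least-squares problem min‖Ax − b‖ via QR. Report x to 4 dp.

a_1 = (0, 0, -1, 4); ‖a_1‖ = 4.1231, so e_1 = (0.0000, 0.0000, -0.2425, 0.9701).
e_1·a_2 = 0.0000·(-1) + 0.0000·(-3) + (-0.2425)·(-3) + 0.9701·(-1) = -0.2425.
u_2 = a_2 + 0.2425·e_1 = (-1.0000, -3.0000, -3.0588, -0.7647).
‖u_2‖ = 4.4656, so e_2 = (-0.2239, -0.6718, -0.6850, -0.1712).
e_1·a_3 = 0.0000·0 + 0.0000·(-2) + (-0.2425)·(-4) + 0.9701·0 = 0.9701; e_2·a_3 = (-0.2239)·0 + (-0.6718)·(-2) + (-0.6850)·(-4) + (-0.1712)·0 = 4.0835.
u_3 = a_3 − 0.9701·e_1 − 4.0835·e_2 = (0.9145, 0.7434, -0.9676, -0.2419).
‖u_3‖ = 1.5439, so e_3 = (0.5923, 0.4815, -0.6267, -0.1567).
Qᵀb = (1.9403, 3.4644, 2.5718).
Back-substitute: x_3 = 2.5718/1.5439 = 1.6658.
x_2 = (3.4644 − 4.0835·1.6658)/4.4656 = -0.7475.
x_1 = (1.9403 + 0.2425·(-0.7475) − 0.9701·1.6658)/4.1231 = 0.0347.

x = (0.0347, -0.7475, 1.6658)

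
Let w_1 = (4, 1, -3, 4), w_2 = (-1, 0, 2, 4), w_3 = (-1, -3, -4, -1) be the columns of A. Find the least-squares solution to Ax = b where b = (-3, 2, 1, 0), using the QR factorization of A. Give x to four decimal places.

x = (-0.3438, 0.2634, -0.1392)

q_1 = w_1/‖w_1‖ = (4, 1, -3, 4)/6.4807 = (0.6172, 0.1543, -0.4629, 0.6172).
r_{12} = q_1·w_2 = 0.9258.
u_2 = w_2 − 0.9258·q_1 = (-1.5714, -0.1429, 2.4286, 3.4286).
‖u_2‖ = 4.4881, so q_2 = (-0.3501, -0.0318, 0.5411, 0.7639).
r_{13} = q_1·w_3 = 0.1543; r_{23} = q_2·w_3 = -2.4828.
u_3 = w_3 − 0.1543·q_1 + 2.4828·q_2 = (-1.9645, -3.1028, -2.5851, 0.8014).
‖u_3‖ = 4.5620, so q_3 = (-0.4306, -0.6801, -0.5667, 0.1757).
Qᵀb = (-2.0059, 1.5279, -0.6351).
Back-substitute: x_3 = -0.6351/4.5620 = -0.1392.
x_2 = (1.5279 + 2.4828·(-0.1392))/4.4881 = 0.2634.
x_1 = (-2.0059 − 0.9258·0.2634 − 0.1543·(-0.1392))/6.4807 = -0.3438.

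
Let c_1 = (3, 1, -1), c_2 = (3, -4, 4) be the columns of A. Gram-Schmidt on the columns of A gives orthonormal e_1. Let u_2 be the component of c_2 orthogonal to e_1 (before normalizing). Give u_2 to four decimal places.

u_2 = (2.7273, -4.0909, 4.0909)

e_1 = c_1/‖c_1‖ = (3, 1, -1)/3.3166 = (0.9045, 0.3015, -0.3015).
r_{12} = e_1·c_2 = 0.3015.
u_2 = c_2 − 0.3015·e_1 = (2.7273, -4.0909, 4.0909).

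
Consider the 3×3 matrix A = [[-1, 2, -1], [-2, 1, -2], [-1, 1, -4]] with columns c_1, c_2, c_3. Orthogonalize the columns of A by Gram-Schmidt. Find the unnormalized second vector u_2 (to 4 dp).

c_1 = (-1, -2, -1); ‖c_1‖ = 2.4495, so e_1 = (-0.4082, -0.8165, -0.4082).
e_1·c_2 = (-0.4082)·2 + (-0.8165)·1 + (-0.4082)·1 = -2.0412.
u_2 = c_2 + 2.0412·e_1 = (1.1667, -0.6667, 0.1667).

u_2 = (1.1667, -0.6667, 0.1667)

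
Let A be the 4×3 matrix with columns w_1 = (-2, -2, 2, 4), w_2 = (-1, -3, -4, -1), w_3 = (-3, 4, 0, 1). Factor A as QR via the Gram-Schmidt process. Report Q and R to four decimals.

Q = [[-0.3780, -0.2501, -0.7053], [-0.3780, -0.6391, 0.6217], [0.3780, -0.7225, -0.3195], [0.7559, -0.0834, 0.1179]], R = [[5.2915, -0.7559, 0.3780], [0.0000, 5.1409, -1.8896], [0.0000, 0.0000, 4.7209]]

q_1 = w_1/‖w_1‖ = (-2, -2, 2, 4)/5.2915 = (-0.3780, -0.3780, 0.3780, 0.7559).
r_{12} = q_1·w_2 = -0.7559.
u_2 = w_2 + 0.7559·q_1 = (-1.2857, -3.2857, -3.7143, -0.4286).
‖u_2‖ = 5.1409, so q_2 = (-0.2501, -0.6391, -0.7225, -0.0834).
r_{13} = q_1·w_3 = 0.3780; r_{23} = q_2·w_3 = -1.8896.
u_3 = w_3 − 0.3780·q_1 + 1.8896·q_2 = (-3.3297, 2.9351, -1.5081, 0.5568).
‖u_3‖ = 4.7209, so q_3 = (-0.7053, 0.6217, -0.3195, 0.1179).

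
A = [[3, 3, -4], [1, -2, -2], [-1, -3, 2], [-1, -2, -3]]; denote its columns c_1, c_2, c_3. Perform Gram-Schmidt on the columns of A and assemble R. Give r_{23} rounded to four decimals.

c_1 = (3, 1, -1, -1); ‖c_1‖ = 3.4641, so q_1 = (0.8660, 0.2887, -0.2887, -0.2887).
q_1·c_2 = 0.8660·3 + 0.2887·(-2) + (-0.2887)·(-3) + (-0.2887)·(-2) = 3.4641.
u_2 = c_2 − 3.4641·q_1 = (0.0000, -3.0000, -2.0000, -1.0000).
‖u_2‖ = 3.7417, so q_2 = (0.0000, -0.8018, -0.5345, -0.2673).
r_{23} = q_2·c_3 = 1.3363.

r_{23} = 1.3363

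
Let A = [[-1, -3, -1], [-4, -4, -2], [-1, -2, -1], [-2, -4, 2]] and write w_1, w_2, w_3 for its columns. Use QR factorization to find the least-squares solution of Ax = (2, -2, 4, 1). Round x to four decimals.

x = (2.4528, -1.7358, -0.6038)

w_1 = (-1, -4, -1, -2); ‖w_1‖ = 4.6904, so e_1 = (-0.2132, -0.8528, -0.2132, -0.4264).
e_1·w_2 = (-0.2132)·(-3) + (-0.8528)·(-4) + (-0.2132)·(-2) + (-0.4264)·(-4) = 6.1828.
u_2 = w_2 − 6.1828·e_1 = (-1.6818, 1.2727, -0.6818, -1.3636).
‖u_2‖ = 2.6024, so e_2 = (-0.6462, 0.4891, -0.2620, -0.5240).
e_1·w_3 = (-0.2132)·(-1) + (-0.8528)·(-2) + (-0.2132)·(-1) + (-0.4264)·2 = 1.2792; e_2·w_3 = (-0.6462)·(-1) + 0.4891·(-2) + (-0.2620)·(-1) + (-0.5240)·2 = -1.1178.
u_3 = w_3 − 1.2792·e_1 + 1.1178·e_2 = (-1.4497, -0.3624, -1.0201, 1.9597).
‖u_3‖ = 2.6672, so e_3 = (-0.5435, -0.1359, -0.3825, 0.7347).
Qᵀb = (0.0000, -3.8425, -1.6104).
Back-substitute: x_3 = -1.6104/2.6672 = -0.6038.
x_2 = (-3.8425 + 1.1178·(-0.6038))/2.6024 = -1.7358.
x_1 = (0.0000 − 6.1828·(-1.7358) − 1.2792·(-0.6038))/4.6904 = 2.4528.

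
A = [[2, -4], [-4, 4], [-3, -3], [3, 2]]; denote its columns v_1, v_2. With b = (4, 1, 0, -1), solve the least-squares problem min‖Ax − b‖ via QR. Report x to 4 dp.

e_1 = v_1/‖v_1‖ = (2, -4, -3, 3)/6.1644 = (0.3244, -0.6489, -0.4867, 0.4867).
r_{12} = e_1·v_2 = -1.4600.
u_2 = v_2 + 1.4600·e_1 = (-3.5263, 3.0526, -3.7105, 2.7105).
‖u_2‖ = 6.5474, so e_2 = (-0.5386, 0.4662, -0.5667, 0.4140).
Qᵀb = (0.1622, -2.1021).
Back-substitute: x_2 = -2.1021/6.5474 = -0.3211.
x_1 = (0.1622 + 1.4600·(-0.3211))/6.1644 = -0.0497.

x = (-0.0497, -0.3211)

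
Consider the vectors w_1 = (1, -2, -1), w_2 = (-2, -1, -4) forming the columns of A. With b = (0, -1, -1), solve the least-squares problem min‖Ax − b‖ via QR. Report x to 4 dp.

e_1 = w_1/‖w_1‖ = (1, -2, -1)/2.4495 = (0.4082, -0.8165, -0.4082).
r_{12} = e_1·w_2 = 1.6330.
u_2 = w_2 − 1.6330·e_1 = (-2.6667, 0.3333, -3.3333).
‖u_2‖ = 4.2817, so e_2 = (-0.6228, 0.0778, -0.7785).
Qᵀb = (1.2247, 0.7006).
Back-substitute: x_2 = 0.7006/4.2817 = 0.1636.
x_1 = (1.2247 − 1.6330·0.1636)/2.4495 = 0.3909.

x = (0.3909, 0.1636)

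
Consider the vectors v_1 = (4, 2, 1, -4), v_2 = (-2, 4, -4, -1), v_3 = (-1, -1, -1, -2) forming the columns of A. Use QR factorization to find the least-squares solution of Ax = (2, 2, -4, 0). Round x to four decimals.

v_1 = (4, 2, 1, -4); ‖v_1‖ = 6.0828, so q_1 = (0.6576, 0.3288, 0.1644, -0.6576).
q_1·v_2 = 0.6576·(-2) + 0.3288·4 + 0.1644·(-4) + (-0.6576)·(-1) = 0.0000.
u_2 = v_2 + 0.0000·q_1 = (-2.0000, 4.0000, -4.0000, -1.0000).
‖u_2‖ = 6.0828, so q_2 = (-0.3288, 0.6576, -0.6576, -0.1644).
q_1·v_3 = 0.6576·(-1) + 0.3288·(-1) + 0.1644·(-1) + (-0.6576)·(-2) = 0.1644; q_2·v_3 = (-0.3288)·(-1) + 0.6576·(-1) + (-0.6576)·(-1) + (-0.1644)·(-2) = 0.6576.
u_3 = v_3 − 0.1644·q_1 − 0.6576·q_2 = (-0.8919, -1.4865, -0.5946, -1.7838).
‖u_3‖ = 2.5574, so q_3 = (-0.3487, -0.5812, -0.2325, -0.6975).
Qᵀb = (1.3152, 3.2880, -0.9300).
Back-substitute: x_3 = -0.9300/2.5574 = -0.3636.
x_2 = (3.2880 − 0.6576·(-0.3636))/6.0828 = 0.5799.
x_1 = (1.3152 + 0.0000·0.5799 − 0.1644·(-0.3636))/6.0828 = 0.2260.

x = (0.2260, 0.5799, -0.3636)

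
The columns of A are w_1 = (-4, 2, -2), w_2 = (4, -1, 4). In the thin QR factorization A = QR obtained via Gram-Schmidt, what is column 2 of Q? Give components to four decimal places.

e_2 = (-0.1516, 0.5307, 0.8339)

w_1 = (-4, 2, -2); ‖w_1‖ = 4.8990, so e_1 = (-0.8165, 0.4082, -0.4082).
e_1·w_2 = (-0.8165)·4 + 0.4082·(-1) + (-0.4082)·4 = -5.3072.
u_2 = w_2 + 5.3072·e_1 = (-0.3333, 1.1667, 1.8333).
‖u_2‖ = 2.1985, so e_2 = (-0.1516, 0.5307, 0.8339).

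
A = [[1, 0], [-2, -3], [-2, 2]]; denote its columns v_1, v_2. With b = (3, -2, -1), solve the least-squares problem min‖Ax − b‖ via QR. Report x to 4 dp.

x = (0.9646, 0.1593)

e_1 = v_1/‖v_1‖ = (1, -2, -2)/3.0000 = (0.3333, -0.6667, -0.6667).
r_{12} = e_1·v_2 = 0.6667.
u_2 = v_2 − 0.6667·e_1 = (-0.2222, -2.5556, 2.4444).
‖u_2‖ = 3.5434, so e_2 = (-0.0627, -0.7212, 0.6899).
Qᵀb = (3.0000, 0.5644).
Back-substitute: x_2 = 0.5644/3.5434 = 0.1593.
x_1 = (3.0000 − 0.6667·0.1593)/3.0000 = 0.9646.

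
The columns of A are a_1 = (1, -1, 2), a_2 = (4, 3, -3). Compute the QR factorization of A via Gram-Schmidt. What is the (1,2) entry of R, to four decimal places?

r_{12} = -2.0412

a_1 = (1, -1, 2); ‖a_1‖ = 2.4495, so e_1 = (0.4082, -0.4082, 0.8165).
r_{12} = e_1·a_2 = -2.0412.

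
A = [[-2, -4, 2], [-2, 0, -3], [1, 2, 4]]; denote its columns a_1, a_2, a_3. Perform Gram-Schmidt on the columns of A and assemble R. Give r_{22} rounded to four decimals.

e_1 = a_1/‖a_1‖ = (-2, -2, 1)/3.0000 = (-0.6667, -0.6667, 0.3333).
r_{12} = e_1·a_2 = 3.3333.
u_2 = a_2 − 3.3333·e_1 = (-1.7778, 2.2222, 0.8889).
r_{22} = ‖u_2‖ = 2.9814.

r_{22} = 2.9814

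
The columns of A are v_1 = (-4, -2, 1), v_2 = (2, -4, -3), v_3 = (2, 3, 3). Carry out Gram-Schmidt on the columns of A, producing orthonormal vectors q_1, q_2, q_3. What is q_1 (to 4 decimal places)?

v_1 = (-4, -2, 1); ‖v_1‖ = 4.5826, so q_1 = (-0.8729, -0.4364, 0.2182).

q_1 = (-0.8729, -0.4364, 0.2182)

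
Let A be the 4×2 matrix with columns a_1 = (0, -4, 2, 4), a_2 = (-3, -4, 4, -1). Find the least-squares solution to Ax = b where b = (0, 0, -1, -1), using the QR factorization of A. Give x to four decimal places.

x = (-0.1727, 0.0108)

q_1 = a_1/‖a_1‖ = (0, -4, 2, 4)/6.0000 = (0.0000, -0.6667, 0.3333, 0.6667).
r_{12} = q_1·a_2 = 3.3333.
u_2 = a_2 − 3.3333·q_1 = (-3.0000, -1.7778, 2.8889, -3.2222).
‖u_2‖ = 5.5578, so q_2 = (-0.5398, -0.3199, 0.5198, -0.5798).
Qᵀb = (-1.0000, 0.0600).
Back-substitute: x_2 = 0.0600/5.5578 = 0.0108.
x_1 = (-1.0000 − 3.3333·0.0108)/6.0000 = -0.1727.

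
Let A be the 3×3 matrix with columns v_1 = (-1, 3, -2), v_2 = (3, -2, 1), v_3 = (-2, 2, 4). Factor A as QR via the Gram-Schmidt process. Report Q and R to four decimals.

e_1 = v_1/‖v_1‖ = (-1, 3, -2)/3.7417 = (-0.2673, 0.8018, -0.5345).
r_{12} = e_1·v_2 = -2.9399.
u_2 = v_2 + 2.9399·e_1 = (2.2143, 0.3571, -0.5714).
‖u_2‖ = 2.3146, so e_2 = (0.9567, 0.1543, -0.2469).
r_{13} = e_1·v_3 = 0.0000; r_{23} = e_2·v_3 = -2.5923.
u_3 = v_3 + 0.0000·e_1 + 2.5923·e_2 = (0.4800, 2.4000, 3.3600).
‖u_3‖ = 4.1569, so e_3 = (0.1155, 0.5774, 0.8083).

Q = [[-0.2673, 0.9567, 0.1155], [0.8018, 0.1543, 0.5774], [-0.5345, -0.2469, 0.8083]], R = [[3.7417, -2.9399, 0.0000], [0.0000, 2.3146, -2.5923], [0.0000, 0.0000, 4.1569]]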